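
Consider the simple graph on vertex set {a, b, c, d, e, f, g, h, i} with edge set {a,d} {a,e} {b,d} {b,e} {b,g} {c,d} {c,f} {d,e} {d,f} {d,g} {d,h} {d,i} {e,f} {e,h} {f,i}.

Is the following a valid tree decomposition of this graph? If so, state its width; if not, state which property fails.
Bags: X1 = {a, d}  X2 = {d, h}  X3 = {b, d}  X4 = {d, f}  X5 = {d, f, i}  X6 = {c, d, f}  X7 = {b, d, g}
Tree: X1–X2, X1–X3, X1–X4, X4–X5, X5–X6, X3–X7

No — vertex e appears in no bag.

A tree decomposition must satisfy three properties: every vertex lies in some bag; for every edge, both endpoints lie together in some bag; and for every vertex, the bags containing it form a connected subtree. Here vertex e appears in no bag, so the decomposition is invalid.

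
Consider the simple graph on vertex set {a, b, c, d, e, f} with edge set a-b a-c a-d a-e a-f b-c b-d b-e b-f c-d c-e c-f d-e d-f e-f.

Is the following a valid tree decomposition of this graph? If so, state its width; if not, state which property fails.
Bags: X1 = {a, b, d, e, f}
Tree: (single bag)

A tree decomposition must satisfy three properties: every vertex lies in some bag; for every edge, both endpoints lie together in some bag; and for every vertex, the bags containing it form a connected subtree. Here vertex c appears in no bag, so the decomposition is invalid.

No — vertex c appears in no bag.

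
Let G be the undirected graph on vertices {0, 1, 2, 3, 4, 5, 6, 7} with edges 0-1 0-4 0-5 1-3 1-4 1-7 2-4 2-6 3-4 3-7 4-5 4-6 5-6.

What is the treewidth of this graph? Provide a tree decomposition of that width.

The largest bag has 3 vertices, giving width 2; this decomposition certifies tw(G) ≤ 2. Conversely, {0, 1, 4} is a clique of size 3, and the vertices of any clique must share a bag in every tree decomposition; so some bag has ≥ 3 vertices and tw(G) ≥ 2. Therefore the treewidth is 2.

Treewidth 2.
One such decomposition:
Bags: B1 = {0, 4, 5}  B2 = {4, 5, 6}  B3 = {2, 4, 6}  B4 = {0, 1, 4}  B5 = {1, 3, 4}  B6 = {1, 3, 7}
Tree: B1–B2, B2–B3, B1–B4, B4–B5, B5–B6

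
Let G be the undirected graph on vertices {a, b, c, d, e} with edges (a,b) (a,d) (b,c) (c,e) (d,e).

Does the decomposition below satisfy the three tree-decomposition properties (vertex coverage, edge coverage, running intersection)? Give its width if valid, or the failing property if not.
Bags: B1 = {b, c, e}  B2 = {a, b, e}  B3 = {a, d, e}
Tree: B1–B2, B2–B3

Yes; width 2.

Checking the three conditions: (i) the bags cover all of {a, b, c, d, e}; (ii) for each edge, some bag contains both endpoints; (iii) the bags containing any fixed vertex form a subtree. All hold, so the decomposition is valid with width 3 − 1 = 2.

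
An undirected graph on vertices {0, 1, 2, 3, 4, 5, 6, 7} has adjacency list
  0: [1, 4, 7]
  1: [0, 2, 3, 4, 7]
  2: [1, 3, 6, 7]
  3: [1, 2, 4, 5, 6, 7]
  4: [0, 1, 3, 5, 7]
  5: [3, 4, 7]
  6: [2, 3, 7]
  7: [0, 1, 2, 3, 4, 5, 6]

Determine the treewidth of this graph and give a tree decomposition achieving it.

Each bag holds 4 vertices, so the decomposition has width 3, which upper-bounds the treewidth. For the lower bound, the 4 vertices {0, 1, 4, 7} are pairwise adjacent, and any tree decomposition puts a clique entirely inside one bag — forcing width ≥ 3. The upper and lower bounds meet at 3, so that is the treewidth.

Treewidth 3.
One optimal decomposition is:
Bags: B1 = {0, 1, 4, 7}  B2 = {1, 3, 4, 7}  B3 = {3, 4, 5, 7}  B4 = {1, 2, 3, 7}  B5 = {2, 3, 6, 7}
Tree: B1–B2, B2–B3, B2–B4, B4–B5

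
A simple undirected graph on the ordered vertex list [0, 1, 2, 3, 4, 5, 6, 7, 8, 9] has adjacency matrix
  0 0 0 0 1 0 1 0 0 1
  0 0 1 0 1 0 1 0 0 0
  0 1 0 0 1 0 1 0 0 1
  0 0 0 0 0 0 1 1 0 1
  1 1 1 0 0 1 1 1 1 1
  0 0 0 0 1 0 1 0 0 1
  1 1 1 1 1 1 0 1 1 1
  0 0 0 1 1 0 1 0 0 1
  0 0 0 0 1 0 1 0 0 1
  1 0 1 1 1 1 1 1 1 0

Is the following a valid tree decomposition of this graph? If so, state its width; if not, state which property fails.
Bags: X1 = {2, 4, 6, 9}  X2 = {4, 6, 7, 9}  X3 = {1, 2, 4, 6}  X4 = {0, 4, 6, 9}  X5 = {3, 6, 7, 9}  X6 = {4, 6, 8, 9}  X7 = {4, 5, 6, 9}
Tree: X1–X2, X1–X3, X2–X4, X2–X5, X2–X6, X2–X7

Yes; width 3.

Vertex coverage: the bags together contain {0, 1, 2, 3, 4, 5, 6, 7, 8, 9}, the full vertex set. Edge coverage: each edge of G has both endpoints in at least one bag. Running intersection: for every vertex, the bags containing it form a connected subtree. All three properties hold, so this is a valid tree decomposition of width max|bag| − 1 = 3, and hence tw(G) ≤ 3.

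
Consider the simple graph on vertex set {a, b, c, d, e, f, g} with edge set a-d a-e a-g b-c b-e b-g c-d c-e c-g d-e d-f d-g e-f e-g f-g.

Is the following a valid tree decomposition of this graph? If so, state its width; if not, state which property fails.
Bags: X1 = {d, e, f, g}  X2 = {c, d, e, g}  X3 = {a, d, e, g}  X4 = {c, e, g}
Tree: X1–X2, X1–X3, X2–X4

No — vertex b appears in no bag.

A tree decomposition must satisfy three properties: every vertex lies in some bag; for every edge, both endpoints lie together in some bag; and for every vertex, the bags containing it form a connected subtree. Here vertex b appears in no bag, so the decomposition is invalid.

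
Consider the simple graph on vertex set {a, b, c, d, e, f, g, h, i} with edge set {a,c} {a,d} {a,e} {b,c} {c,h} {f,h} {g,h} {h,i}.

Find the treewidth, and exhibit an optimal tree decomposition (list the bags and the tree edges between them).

Every bag has size at most 2, so the width is 2 − 1 = 1 and tw(G) ≤ 1. Since G has at least one edge (e.g. a–e), it is not an edgeless graph, so tw(G) ≥ 1. Therefore the treewidth is 1.

Treewidth 1.
One optimal decomposition is:
Bags: B1 = {a, e}  B2 = {a, c}  B3 = {c, h}  B4 = {f, h}  B5 = {a, d}  B6 = {g, h}  B7 = {b, c}  B8 = {h, i}
Tree: B1–B2, B2–B3, B3–B4, B2–B5, B3–B6, B2–B7, B6–B8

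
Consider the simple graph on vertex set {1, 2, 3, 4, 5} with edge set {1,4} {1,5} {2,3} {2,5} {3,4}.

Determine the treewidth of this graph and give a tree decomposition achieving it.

Treewidth 2.
One such decomposition:
Bags: B1 = {1, 2, 5}  B2 = {1, 2, 4}  B3 = {2, 3, 4}
Tree: B1–B2, B2–B3

Each bag holds 3 vertices, so the decomposition has width 2, which upper-bounds the treewidth. The edges 2–5–1–4–3–2 form a cycle, so G is not a tree and its treewidth is at least 2. Combining the bounds, tw(G) = 2.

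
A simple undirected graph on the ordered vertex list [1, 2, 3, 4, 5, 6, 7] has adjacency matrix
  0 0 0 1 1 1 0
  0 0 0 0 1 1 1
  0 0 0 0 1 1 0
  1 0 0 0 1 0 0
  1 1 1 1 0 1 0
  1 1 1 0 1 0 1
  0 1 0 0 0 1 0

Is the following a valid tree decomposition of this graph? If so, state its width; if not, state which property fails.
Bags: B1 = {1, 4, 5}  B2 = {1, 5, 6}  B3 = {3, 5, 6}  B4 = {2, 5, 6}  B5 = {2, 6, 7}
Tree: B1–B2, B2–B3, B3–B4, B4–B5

Yes; width 2.

Checking the three conditions: (i) the bags cover all of {1, 2, 3, 4, 5, 6, 7}; (ii) for each edge, some bag contains both endpoints; (iii) the bags containing any fixed vertex form a subtree. All hold, so the decomposition is valid with width 3 − 1 = 2.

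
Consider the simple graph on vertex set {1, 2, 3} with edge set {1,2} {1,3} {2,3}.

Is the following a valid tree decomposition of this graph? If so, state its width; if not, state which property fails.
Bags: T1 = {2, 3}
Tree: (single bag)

A tree decomposition must satisfy three properties: every vertex lies in some bag; for every edge, both endpoints lie together in some bag; and for every vertex, the bags containing it form a connected subtree. Here vertex 1 appears in no bag, so the decomposition is invalid.

No — vertex 1 appears in no bag.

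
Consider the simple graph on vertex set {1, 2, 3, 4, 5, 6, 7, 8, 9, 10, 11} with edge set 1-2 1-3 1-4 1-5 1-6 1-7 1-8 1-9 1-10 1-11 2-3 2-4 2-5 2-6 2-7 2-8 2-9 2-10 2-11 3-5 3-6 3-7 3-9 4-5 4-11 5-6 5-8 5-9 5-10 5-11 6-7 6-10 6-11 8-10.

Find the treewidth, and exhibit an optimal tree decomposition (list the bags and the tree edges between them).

Each bag holds 5 vertices, so the decomposition has width 4, which upper-bounds the treewidth. Conversely, {1, 2, 5, 8, 10} is a clique of size 5, and the vertices of any clique must share a bag in every tree decomposition; so some bag has ≥ 5 vertices and tw(G) ≥ 4. Hence tw(G) = 4 exactly.

Treewidth 4.
One such decomposition:
Bags: B1 = {1, 2, 3, 5, 6}  B2 = {1, 2, 3, 6, 7}  B3 = {1, 2, 3, 5, 9}  B4 = {1, 2, 5, 6, 11}  B5 = {1, 2, 5, 6, 10}  B6 = {1, 2, 5, 8, 10}  B7 = {1, 2, 4, 5, 11}
Tree: B1–B2, B1–B3, B1–B4, B1–B5, B5–B6, B4–B7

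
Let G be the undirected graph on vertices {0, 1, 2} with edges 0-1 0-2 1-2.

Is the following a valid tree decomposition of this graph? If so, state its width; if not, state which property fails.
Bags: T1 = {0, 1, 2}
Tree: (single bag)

Every vertex of G appears in some bag (union = {0, 1, 2}); every edge is covered by a bag; and for each vertex v the set of bags containing v is connected in the bag tree. The decomposition is therefore valid. The largest bag has 3 vertices, so the width is 2.

Yes; width 2.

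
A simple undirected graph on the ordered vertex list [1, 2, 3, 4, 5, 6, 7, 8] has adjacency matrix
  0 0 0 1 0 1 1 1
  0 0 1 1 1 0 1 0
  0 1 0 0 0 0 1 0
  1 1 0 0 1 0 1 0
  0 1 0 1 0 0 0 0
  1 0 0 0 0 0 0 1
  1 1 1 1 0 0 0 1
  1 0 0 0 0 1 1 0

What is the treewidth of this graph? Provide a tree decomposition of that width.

Each bag holds 3 vertices, so the decomposition has width 2, which upper-bounds the treewidth. Conversely, {2, 4, 5} is a clique of size 3, and the vertices of any clique must share a bag in every tree decomposition; so some bag has ≥ 3 vertices and tw(G) ≥ 2. Combining the bounds, tw(G) = 2.

Treewidth 2.
One optimal decomposition is:
Bags: B1 = {2, 4, 7}  B2 = {2, 3, 7}  B3 = {1, 4, 7}  B4 = {1, 7, 8}  B5 = {1, 6, 8}  B6 = {2, 4, 5}
Tree: B1–B2, B1–B3, B3–B4, B4–B5, B1–B6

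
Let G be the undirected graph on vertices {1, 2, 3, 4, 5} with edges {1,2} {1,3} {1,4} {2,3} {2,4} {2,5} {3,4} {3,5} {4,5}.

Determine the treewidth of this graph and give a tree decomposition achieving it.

Treewidth 3.
One optimal decomposition is:
Bags: B1 = {1, 2, 3, 4}  B2 = {2, 3, 4, 5}
Tree: B1–B2

Each bag holds 4 vertices, so the decomposition has width 3, which upper-bounds the treewidth. For the lower bound, the 4 vertices {1, 2, 3, 4} are pairwise adjacent, and any tree decomposition puts a clique entirely inside one bag — forcing width ≥ 3. Combining the bounds, tw(G) = 3.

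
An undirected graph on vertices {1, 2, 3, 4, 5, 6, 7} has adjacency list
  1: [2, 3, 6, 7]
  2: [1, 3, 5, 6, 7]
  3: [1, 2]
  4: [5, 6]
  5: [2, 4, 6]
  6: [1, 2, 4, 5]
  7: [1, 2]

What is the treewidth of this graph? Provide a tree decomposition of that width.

Treewidth 2.
One such decomposition:
Bags: B1 = {1, 2, 6}  B2 = {2, 5, 6}  B3 = {1, 2, 7}  B4 = {1, 2, 3}  B5 = {4, 5, 6}
Tree: B1–B2, B1–B3, B1–B4, B2–B5

The largest bag has 3 vertices, giving width 2; this decomposition certifies tw(G) ≤ 2. On the other hand G contains the 3-clique {1, 2, 3}. A clique must lie in a single bag of any decomposition, so no decomposition can have width below 2. Therefore the treewidth is 2.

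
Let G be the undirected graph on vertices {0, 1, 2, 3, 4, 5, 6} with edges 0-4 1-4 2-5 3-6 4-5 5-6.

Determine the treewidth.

1

A width-1 tree decomposition is:
Bags: B1 = {4, 5}  B2 = {1, 4}  B3 = {5, 6}  B4 = {3, 6}  B5 = {0, 4}  B6 = {2, 5}
Tree: B1–B2, B1–B3, B3–B4, B2–B5, B3–B6
Each bag holds 2 vertices, so the decomposition has width 1, which upper-bounds the treewidth. Any graph with an edge has treewidth ≥ 1, and G has the edge 5–4. Therefore the treewidth is 1.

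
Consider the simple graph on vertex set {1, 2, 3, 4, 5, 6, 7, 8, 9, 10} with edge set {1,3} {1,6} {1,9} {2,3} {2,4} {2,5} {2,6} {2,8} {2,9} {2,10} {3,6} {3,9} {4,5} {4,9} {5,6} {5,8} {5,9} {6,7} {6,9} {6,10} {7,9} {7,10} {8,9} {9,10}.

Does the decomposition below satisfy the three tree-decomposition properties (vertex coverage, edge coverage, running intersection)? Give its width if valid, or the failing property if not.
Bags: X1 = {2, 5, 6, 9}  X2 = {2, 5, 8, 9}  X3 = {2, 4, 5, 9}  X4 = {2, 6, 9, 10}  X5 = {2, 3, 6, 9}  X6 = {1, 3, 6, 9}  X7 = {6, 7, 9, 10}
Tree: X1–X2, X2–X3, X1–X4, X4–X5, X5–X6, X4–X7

Yes; width 3.

Vertex coverage: the bags together contain {1, 2, 3, 4, 5, 6, 7, 8, 9, 10}, the full vertex set. Edge coverage: each edge of G has both endpoints in at least one bag. Running intersection: for every vertex, the bags containing it form a connected subtree. All three properties hold, so this is a valid tree decomposition of width max|bag| − 1 = 3, and hence tw(G) ≤ 3.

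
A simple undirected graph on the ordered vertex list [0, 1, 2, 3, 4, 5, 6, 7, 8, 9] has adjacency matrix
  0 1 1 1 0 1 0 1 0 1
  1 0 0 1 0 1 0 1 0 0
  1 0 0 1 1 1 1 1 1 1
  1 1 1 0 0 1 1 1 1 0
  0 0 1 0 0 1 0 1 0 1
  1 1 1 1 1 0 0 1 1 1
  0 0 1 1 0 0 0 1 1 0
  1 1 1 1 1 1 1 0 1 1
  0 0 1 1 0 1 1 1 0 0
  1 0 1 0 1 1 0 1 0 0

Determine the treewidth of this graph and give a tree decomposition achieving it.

Treewidth 4.
Bags: B1 = {0, 2, 5, 7, 9}  B2 = {0, 2, 3, 5, 7}  B3 = {2, 3, 5, 7, 8}  B4 = {0, 1, 3, 5, 7}  B5 = {2, 3, 6, 7, 8}  B6 = {2, 4, 5, 7, 9}
Tree: B1–B2, B2–B3, B2–B4, B3–B5, B1–B6

The largest bag has 5 vertices, giving width 4; this decomposition certifies tw(G) ≤ 4. For the lower bound, the 5 vertices {0, 1, 3, 5, 7} are pairwise adjacent, and any tree decomposition puts a clique entirely inside one bag — forcing width ≥ 4. Hence tw(G) = 4 exactly.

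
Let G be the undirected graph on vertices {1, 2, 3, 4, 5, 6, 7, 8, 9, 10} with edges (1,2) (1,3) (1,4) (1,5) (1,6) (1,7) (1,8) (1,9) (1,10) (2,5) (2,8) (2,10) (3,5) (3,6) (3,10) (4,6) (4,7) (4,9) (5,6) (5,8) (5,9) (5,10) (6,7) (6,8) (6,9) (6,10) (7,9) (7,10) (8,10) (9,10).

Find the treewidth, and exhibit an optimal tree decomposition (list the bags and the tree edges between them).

The largest bag has 5 vertices, giving width 4; this decomposition certifies tw(G) ≤ 4. For the lower bound, the 5 vertices {1, 2, 5, 8, 10} are pairwise adjacent, and any tree decomposition puts a clique entirely inside one bag — forcing width ≥ 4. The upper and lower bounds meet at 4, so that is the treewidth.

Treewidth 4.
One optimal decomposition is:
Bags: B1 = {1, 3, 5, 6, 10}  B2 = {1, 5, 6, 9, 10}  B3 = {1, 6, 7, 9, 10}  B4 = {1, 5, 6, 8, 10}  B5 = {1, 2, 5, 8, 10}  B6 = {1, 4, 6, 7, 9}
Tree: B1–B2, B2–B3, B1–B4, B4–B5, B3–B6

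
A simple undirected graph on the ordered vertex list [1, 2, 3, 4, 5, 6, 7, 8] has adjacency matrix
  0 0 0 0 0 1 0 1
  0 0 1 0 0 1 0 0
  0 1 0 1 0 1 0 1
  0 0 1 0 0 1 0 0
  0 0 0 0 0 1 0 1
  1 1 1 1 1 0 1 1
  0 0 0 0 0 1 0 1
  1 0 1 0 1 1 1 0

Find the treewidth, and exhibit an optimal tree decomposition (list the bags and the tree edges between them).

Treewidth 2.
One optimal decomposition is:
Bags: B1 = {1, 6, 8}  B2 = {3, 6, 8}  B3 = {2, 3, 6}  B4 = {3, 4, 6}  B5 = {5, 6, 8}  B6 = {6, 7, 8}
Tree: B1–B2, B2–B3, B3–B4, B2–B5, B1–B6

Each bag holds 3 vertices, so the decomposition has width 2, which upper-bounds the treewidth. On the other hand G contains the 3-clique {1, 6, 8}. A clique must lie in a single bag of any decomposition, so no decomposition can have width below 2. The upper and lower bounds meet at 2, so that is the treewidth.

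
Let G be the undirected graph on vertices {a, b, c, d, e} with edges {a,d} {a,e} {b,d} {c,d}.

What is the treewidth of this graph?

A width-1 tree decomposition is:
Bags: B1 = {c, d}  B2 = {a, d}  B3 = {b, d}  B4 = {a, e}
Tree: B1–B2, B1–B3, B2–B4
Every bag has size at most 2, so the width is 2 − 1 = 1 and tw(G) ≤ 1. Any graph with an edge has treewidth ≥ 1, and G has the edge c–d. The upper and lower bounds meet at 1, so that is the treewidth.

1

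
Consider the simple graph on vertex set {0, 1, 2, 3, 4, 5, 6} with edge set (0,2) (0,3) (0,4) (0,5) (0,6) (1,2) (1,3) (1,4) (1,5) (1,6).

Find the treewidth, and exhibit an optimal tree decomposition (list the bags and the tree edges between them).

Every bag has size at most 3, so the width is 3 − 1 = 2 and tw(G) ≤ 2. The edges 0–6–1–4–0 form a cycle, so G is not a tree and its treewidth is at least 2. Hence tw(G) = 2 exactly.

Treewidth 2.
Bags: B1 = {0, 1, 6}  B2 = {0, 1, 4}  B3 = {0, 1, 5}  B4 = {0, 1, 3}  B5 = {0, 1, 2}
Tree: B1–B2, B2–B3, B3–B4, B4–B5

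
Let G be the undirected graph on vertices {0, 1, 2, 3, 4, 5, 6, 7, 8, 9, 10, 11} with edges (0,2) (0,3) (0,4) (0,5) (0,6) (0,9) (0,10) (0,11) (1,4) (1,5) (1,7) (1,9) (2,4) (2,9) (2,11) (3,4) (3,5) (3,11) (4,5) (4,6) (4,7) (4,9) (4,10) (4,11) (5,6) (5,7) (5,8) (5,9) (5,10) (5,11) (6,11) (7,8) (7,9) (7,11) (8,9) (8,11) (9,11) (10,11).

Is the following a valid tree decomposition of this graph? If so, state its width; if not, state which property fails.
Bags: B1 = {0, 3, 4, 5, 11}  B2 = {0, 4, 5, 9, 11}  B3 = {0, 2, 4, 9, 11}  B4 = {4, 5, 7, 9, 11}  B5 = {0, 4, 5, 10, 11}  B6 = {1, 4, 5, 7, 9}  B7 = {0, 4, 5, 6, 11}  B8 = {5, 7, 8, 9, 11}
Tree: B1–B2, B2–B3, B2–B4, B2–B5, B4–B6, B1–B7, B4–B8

Every vertex of G appears in some bag (union = {0, 1, 2, 3, 4, 5, 6, 7, 8, 9, 10, 11}); every edge is covered by a bag; and for each vertex v the set of bags containing v is connected in the bag tree. The decomposition is therefore valid. The largest bag has 5 vertices, so the width is 4.

Yes; width 4.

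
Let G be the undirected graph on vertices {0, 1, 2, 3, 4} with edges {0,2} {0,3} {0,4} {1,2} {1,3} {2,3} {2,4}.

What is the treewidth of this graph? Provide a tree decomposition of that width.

Each bag holds 3 vertices, so the decomposition has width 2, which upper-bounds the treewidth. For the lower bound, the 3 vertices {0, 2, 3} are pairwise adjacent, and any tree decomposition puts a clique entirely inside one bag — forcing width ≥ 2. The upper and lower bounds meet at 2, so that is the treewidth.

Treewidth 2.
One optimal decomposition is:
Bags: B1 = {0, 2, 4}  B2 = {0, 2, 3}  B3 = {1, 2, 3}
Tree: B1–B2, B2–B3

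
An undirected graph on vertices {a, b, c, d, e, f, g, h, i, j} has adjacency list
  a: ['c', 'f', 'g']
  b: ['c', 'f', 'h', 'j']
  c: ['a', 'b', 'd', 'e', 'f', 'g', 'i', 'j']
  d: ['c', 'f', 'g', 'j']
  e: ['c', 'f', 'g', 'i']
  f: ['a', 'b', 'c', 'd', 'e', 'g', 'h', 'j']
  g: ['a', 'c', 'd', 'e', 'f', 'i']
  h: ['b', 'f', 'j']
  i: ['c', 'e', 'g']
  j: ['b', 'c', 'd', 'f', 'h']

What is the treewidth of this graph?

3

A width-3 tree decomposition is:
Bags: B1 = {c, d, f, j}  B2 = {c, d, f, g}  B3 = {b, c, f, j}  B4 = {c, e, f, g}  B5 = {b, f, h, j}  B6 = {c, e, g, i}  B7 = {a, c, f, g}
Tree: B1–B2, B1–B3, B2–B4, B3–B5, B4–B6, B4–B7
Each bag holds 4 vertices, so the decomposition has width 3, which upper-bounds the treewidth. On the other hand G contains the 4-clique {b, f, h, j}. A clique must lie in a single bag of any decomposition, so no decomposition can have width below 3. The upper and lower bounds meet at 3, so that is the treewidth.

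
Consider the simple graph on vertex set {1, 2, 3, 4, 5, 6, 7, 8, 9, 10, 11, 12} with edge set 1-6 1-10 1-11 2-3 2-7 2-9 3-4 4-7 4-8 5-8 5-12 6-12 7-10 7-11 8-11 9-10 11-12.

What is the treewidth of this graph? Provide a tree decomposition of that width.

Treewidth 3.
Bags: B1 = {2, 3, 9, 10}  B2 = {2, 3, 7, 10}  B3 = {3, 4, 7, 10}  B4 = {1, 4, 7, 10}  B5 = {1, 4, 7, 11}  B6 = {1, 4, 8, 11}  B7 = {1, 6, 8, 11}  B8 = {6, 8, 11, 12}  B9 = {5, 6, 8, 12}
Tree: B1–B2, B2–B3, B3–B4, B4–B5, B5–B6, B6–B7, B7–B8, B8–B9

Each bag holds 4 vertices, so the decomposition has width 3, which upper-bounds the treewidth. For the lower bound: the 4 vertex sets {2,3,9}, {10}, {7}, {1,4,8,11} are disjoint, each induces a connected subgraph, and every pair is joined by at least one edge of G. Contracting each set to a single vertex therefore yields K_{4} as a minor, and since treewidth is minor-monotone, tw(G) ≥ tw(K_{4}) = 3. Therefore the treewidth is 3.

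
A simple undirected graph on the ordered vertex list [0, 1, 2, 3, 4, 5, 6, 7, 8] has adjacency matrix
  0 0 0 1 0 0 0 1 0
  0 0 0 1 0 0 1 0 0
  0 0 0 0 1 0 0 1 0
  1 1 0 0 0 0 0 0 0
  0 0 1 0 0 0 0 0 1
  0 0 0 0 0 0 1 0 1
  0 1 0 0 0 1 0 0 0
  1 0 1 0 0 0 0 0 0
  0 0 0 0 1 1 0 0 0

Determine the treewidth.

A width-2 tree decomposition is:
Bags: B1 = {2, 4, 7}  B2 = {4, 7, 8}  B3 = {5, 7, 8}  B4 = {5, 6, 7}  B5 = {1, 6, 7}  B6 = {1, 3, 7}  B7 = {0, 3, 7}
Tree: B1–B2, B2–B3, B3–B4, B4–B5, B5–B6, B6–B7
Every bag has size at most 3, so the width is 3 − 1 = 2 and tw(G) ≤ 2. The edges 7–2–4–8–5–6–1–3–0–7 form a cycle, so G is not a tree and its treewidth is at least 2. Hence tw(G) = 2 exactly.

2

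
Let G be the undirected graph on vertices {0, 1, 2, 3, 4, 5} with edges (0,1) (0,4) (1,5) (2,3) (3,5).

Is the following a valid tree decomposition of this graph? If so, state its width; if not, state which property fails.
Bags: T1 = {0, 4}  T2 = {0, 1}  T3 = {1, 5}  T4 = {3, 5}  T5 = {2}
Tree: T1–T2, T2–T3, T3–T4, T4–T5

No — edge (3,2) lies in no bag.

A tree decomposition must satisfy three properties: every vertex lies in some bag; for every edge, both endpoints lie together in some bag; and for every vertex, the bags containing it form a connected subtree. Here edge (3,2) lies in no bag, so the decomposition is invalid.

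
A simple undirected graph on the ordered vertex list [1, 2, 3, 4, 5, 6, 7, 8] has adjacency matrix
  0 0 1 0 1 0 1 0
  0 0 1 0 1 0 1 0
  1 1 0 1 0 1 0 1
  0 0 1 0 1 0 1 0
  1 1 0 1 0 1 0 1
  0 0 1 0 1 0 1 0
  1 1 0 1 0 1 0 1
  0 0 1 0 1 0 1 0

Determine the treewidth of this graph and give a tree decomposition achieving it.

Treewidth 3.
One optimal decomposition is:
Bags: B1 = {3, 5, 6, 7}  B2 = {1, 3, 5, 7}  B3 = {2, 3, 5, 7}  B4 = {3, 4, 5, 7}  B5 = {3, 5, 7, 8}
Tree: B1–B2, B2–B3, B3–B4, B4–B5

The largest bag has 4 vertices, giving width 3; this decomposition certifies tw(G) ≤ 3. For the lower bound: the 4 vertex sets {3,6}, {1,7}, {5}, {2} are disjoint, each induces a connected subgraph, and every pair is joined by at least one edge of G. Contracting each set to a single vertex therefore yields K_{4} as a minor, and since treewidth is minor-monotone, tw(G) ≥ tw(K_{4}) = 3. The upper and lower bounds meet at 3, so that is the treewidth.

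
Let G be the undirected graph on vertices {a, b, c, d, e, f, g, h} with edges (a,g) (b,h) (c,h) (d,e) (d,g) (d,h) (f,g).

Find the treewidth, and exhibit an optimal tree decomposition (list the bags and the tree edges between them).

Every bag has size at most 2, so the width is 2 − 1 = 1 and tw(G) ≤ 1. G has an edge, so its treewidth is at least 1. Combining the bounds, tw(G) = 1.

Treewidth 1.
One such decomposition:
Bags: B1 = {d, e}  B2 = {d, h}  B3 = {d, g}  B4 = {a, g}  B5 = {c, h}  B6 = {f, g}  B7 = {b, h}
Tree: B1–B2, B2–B3, B3–B4, B2–B5, B4–B6, B2–B7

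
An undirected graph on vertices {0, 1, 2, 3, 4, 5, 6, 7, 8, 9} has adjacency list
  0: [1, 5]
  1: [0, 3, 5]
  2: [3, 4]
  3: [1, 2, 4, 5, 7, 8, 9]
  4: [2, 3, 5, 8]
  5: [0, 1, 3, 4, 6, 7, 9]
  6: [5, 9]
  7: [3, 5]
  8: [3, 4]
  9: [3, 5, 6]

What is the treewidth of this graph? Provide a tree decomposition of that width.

Treewidth 2.
Bags: B1 = {1, 3, 5}  B2 = {3, 5, 9}  B3 = {0, 1, 5}  B4 = {3, 4, 5}  B5 = {2, 3, 4}  B6 = {3, 4, 8}  B7 = {5, 6, 9}  B8 = {3, 5, 7}
Tree: B1–B2, B1–B3, B2–B4, B4–B5, B4–B6, B2–B7, B1–B8

Every bag has size at most 3, so the width is 3 − 1 = 2 and tw(G) ≤ 2. On the other hand G contains the 3-clique {0, 1, 5}. A clique must lie in a single bag of any decomposition, so no decomposition can have width below 2. Therefore the treewidth is 2.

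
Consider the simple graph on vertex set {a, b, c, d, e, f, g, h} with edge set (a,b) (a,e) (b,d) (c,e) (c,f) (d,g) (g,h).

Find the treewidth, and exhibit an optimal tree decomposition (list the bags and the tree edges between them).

The largest bag has 2 vertices, giving width 1; this decomposition certifies tw(G) ≤ 1. Any graph with an edge has treewidth ≥ 1, and G has the edge h–g. Hence tw(G) = 1 exactly.

Treewidth 1.
One such decomposition:
Bags: B1 = {g, h}  B2 = {d, g}  B3 = {b, d}  B4 = {a, b}  B5 = {a, e}  B6 = {c, e}  B7 = {c, f}
Tree: B1–B2, B2–B3, B3–B4, B4–B5, B5–B6, B6–B7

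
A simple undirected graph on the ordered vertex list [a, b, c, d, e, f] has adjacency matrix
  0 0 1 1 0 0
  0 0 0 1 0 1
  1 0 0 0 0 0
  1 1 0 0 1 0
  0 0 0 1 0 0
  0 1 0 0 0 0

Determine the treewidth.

1

A width-1 tree decomposition is:
Bags: B1 = {b, d}  B2 = {b, f}  B3 = {a, d}  B4 = {d, e}  B5 = {a, c}
Tree: B1–B2, B1–B3, B1–B4, B3–B5
Every bag has size at most 2, so the width is 2 − 1 = 1 and tw(G) ≤ 1. Any graph with an edge has treewidth ≥ 1, and G has the edge d–b. Therefore the treewidth is 1.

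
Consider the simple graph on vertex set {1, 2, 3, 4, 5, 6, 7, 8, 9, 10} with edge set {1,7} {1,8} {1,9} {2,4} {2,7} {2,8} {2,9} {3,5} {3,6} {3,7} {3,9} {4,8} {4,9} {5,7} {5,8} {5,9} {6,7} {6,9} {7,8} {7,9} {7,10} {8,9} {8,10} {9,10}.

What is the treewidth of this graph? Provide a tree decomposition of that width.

Treewidth 3.
Bags: B1 = {5, 7, 8, 9}  B2 = {3, 5, 7, 9}  B3 = {2, 7, 8, 9}  B4 = {3, 6, 7, 9}  B5 = {1, 7, 8, 9}  B6 = {7, 8, 9, 10}  B7 = {2, 4, 8, 9}
Tree: B1–B2, B1–B3, B2–B4, B3–B5, B1–B6, B3–B7

The largest bag has 4 vertices, giving width 3; this decomposition certifies tw(G) ≤ 3. On the other hand G contains the 4-clique {2, 4, 8, 9}. A clique must lie in a single bag of any decomposition, so no decomposition can have width below 3. Therefore the treewidth is 3.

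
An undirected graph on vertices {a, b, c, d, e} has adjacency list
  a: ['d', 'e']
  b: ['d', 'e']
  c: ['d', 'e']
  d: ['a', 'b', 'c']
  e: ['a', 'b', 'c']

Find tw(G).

A width-2 tree decomposition is:
Bags: B1 = {b, d, e}  B2 = {c, d, e}  B3 = {a, d, e}
Tree: B1–B2, B2–B3
Every bag has size at most 3, so the width is 3 − 1 = 2 and tw(G) ≤ 2. For the lower bound, G contains the cycle b–d–c–e–b, so G is not a forest; only forests have treewidth ≤ 1, hence tw(G) ≥ 2. Combining the bounds, tw(G) = 2.

2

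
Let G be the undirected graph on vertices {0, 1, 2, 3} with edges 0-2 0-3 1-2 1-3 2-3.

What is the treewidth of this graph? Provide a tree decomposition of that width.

The largest bag has 3 vertices, giving width 2; this decomposition certifies tw(G) ≤ 2. For the lower bound, the 3 vertices {0, 2, 3} are pairwise adjacent, and any tree decomposition puts a clique entirely inside one bag — forcing width ≥ 2. Combining the bounds, tw(G) = 2.

Treewidth 2.
Bags: B1 = {1, 2, 3}  B2 = {0, 2, 3}
Tree: B1–B2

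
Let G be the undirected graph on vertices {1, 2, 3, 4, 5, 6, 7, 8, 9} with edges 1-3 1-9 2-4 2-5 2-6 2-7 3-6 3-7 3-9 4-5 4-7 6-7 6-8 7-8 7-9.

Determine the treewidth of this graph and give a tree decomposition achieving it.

Each bag holds 3 vertices, so the decomposition has width 2, which upper-bounds the treewidth. On the other hand G contains the 3-clique {1, 3, 9}. A clique must lie in a single bag of any decomposition, so no decomposition can have width below 2. The upper and lower bounds meet at 2, so that is the treewidth.

Treewidth 2.
One optimal decomposition is:
Bags: B1 = {3, 7, 9}  B2 = {3, 6, 7}  B3 = {2, 6, 7}  B4 = {2, 4, 7}  B5 = {2, 4, 5}  B6 = {6, 7, 8}  B7 = {1, 3, 9}
Tree: B1–B2, B2–B3, B3–B4, B4–B5, B2–B6, B1–B7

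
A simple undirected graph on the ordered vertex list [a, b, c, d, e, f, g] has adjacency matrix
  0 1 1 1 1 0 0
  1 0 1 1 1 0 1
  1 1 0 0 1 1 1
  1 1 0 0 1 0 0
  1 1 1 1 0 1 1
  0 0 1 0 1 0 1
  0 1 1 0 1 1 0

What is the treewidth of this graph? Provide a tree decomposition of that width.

Treewidth 3.
One optimal decomposition is:
Bags: B1 = {a, b, c, e}  B2 = {b, c, e, g}  B3 = {a, b, d, e}  B4 = {c, e, f, g}
Tree: B1–B2, B1–B3, B2–B4

Every bag has size at most 4, so the width is 4 − 1 = 3 and tw(G) ≤ 3. For the lower bound, the 4 vertices {c, e, f, g} are pairwise adjacent, and any tree decomposition puts a clique entirely inside one bag — forcing width ≥ 3. Therefore the treewidth is 3.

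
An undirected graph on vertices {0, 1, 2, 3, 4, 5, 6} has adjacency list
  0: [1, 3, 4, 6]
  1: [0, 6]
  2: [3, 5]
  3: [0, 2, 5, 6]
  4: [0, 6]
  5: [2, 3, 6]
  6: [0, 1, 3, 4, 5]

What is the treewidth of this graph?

2

A width-2 tree decomposition is:
Bags: B1 = {0, 3, 6}  B2 = {0, 4, 6}  B3 = {3, 5, 6}  B4 = {0, 1, 6}  B5 = {2, 3, 5}
Tree: B1–B2, B1–B3, B2–B4, B3–B5
Each bag holds 3 vertices, so the decomposition has width 2, which upper-bounds the treewidth. Conversely, {2, 3, 5} is a clique of size 3, and the vertices of any clique must share a bag in every tree decomposition; so some bag has ≥ 3 vertices and tw(G) ≥ 2. Combining the bounds, tw(G) = 2.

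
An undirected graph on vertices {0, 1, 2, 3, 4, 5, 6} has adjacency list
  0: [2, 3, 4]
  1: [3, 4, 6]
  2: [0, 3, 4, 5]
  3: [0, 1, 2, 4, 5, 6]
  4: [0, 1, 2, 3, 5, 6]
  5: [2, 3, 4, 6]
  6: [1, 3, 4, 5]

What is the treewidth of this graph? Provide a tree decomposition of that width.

Every bag has size at most 4, so the width is 4 − 1 = 3 and tw(G) ≤ 3. Conversely, {1, 3, 4, 6} is a clique of size 4, and the vertices of any clique must share a bag in every tree decomposition; so some bag has ≥ 4 vertices and tw(G) ≥ 3. The upper and lower bounds meet at 3, so that is the treewidth.

Treewidth 3.
One such decomposition:
Bags: B1 = {3, 4, 5, 6}  B2 = {2, 3, 4, 5}  B3 = {1, 3, 4, 6}  B4 = {0, 2, 3, 4}
Tree: B1–B2, B1–B3, B2–B4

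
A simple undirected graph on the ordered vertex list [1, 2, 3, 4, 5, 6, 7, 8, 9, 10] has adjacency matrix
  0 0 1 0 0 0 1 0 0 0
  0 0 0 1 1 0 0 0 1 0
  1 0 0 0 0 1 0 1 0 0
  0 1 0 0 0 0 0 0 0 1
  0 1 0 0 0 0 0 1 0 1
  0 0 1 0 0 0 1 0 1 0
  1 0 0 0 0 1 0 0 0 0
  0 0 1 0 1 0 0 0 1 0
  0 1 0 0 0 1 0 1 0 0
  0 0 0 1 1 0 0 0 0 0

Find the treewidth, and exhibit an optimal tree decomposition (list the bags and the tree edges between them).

Treewidth 2.
Bags: B1 = {1, 3, 7}  B2 = {3, 6, 7}  B3 = {3, 6, 8}  B4 = {6, 8, 9}  B5 = {5, 8, 9}  B6 = {2, 5, 9}  B7 = {2, 5, 10}  B8 = {2, 4, 10}
Tree: B1–B2, B2–B3, B3–B4, B4–B5, B5–B6, B6–B7, B7–B8

Every bag has size at most 3, so the width is 3 − 1 = 2 and tw(G) ≤ 2. Since 1–7–6–3–1 is a cycle in G, G is not acyclic. Forests are exactly the graphs of treewidth ≤ 1, so tw(G) ≥ 2. The upper and lower bounds meet at 2, so that is the treewidth.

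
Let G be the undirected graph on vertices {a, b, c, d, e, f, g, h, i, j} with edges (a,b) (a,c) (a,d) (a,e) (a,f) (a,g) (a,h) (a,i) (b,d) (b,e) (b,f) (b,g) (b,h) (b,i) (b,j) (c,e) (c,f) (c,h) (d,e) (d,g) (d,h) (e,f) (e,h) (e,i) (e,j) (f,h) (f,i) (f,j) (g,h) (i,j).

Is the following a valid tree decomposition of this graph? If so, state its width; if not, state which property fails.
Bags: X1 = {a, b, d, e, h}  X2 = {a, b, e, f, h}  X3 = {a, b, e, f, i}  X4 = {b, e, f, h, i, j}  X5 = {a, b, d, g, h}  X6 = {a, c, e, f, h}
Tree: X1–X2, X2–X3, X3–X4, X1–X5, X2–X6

A tree decomposition must satisfy three properties: every vertex lies in some bag; for every edge, both endpoints lie together in some bag; and for every vertex, the bags containing it form a connected subtree. Here bags containing vertex h are not connected in the tree, so the decomposition is invalid.

No — bags containing vertex h are not connected in the tree.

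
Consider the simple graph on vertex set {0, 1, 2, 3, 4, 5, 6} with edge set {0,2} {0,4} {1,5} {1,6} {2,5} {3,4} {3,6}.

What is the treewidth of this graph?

A width-2 tree decomposition is:
Bags: B1 = {3, 4, 6}  B2 = {1, 4, 6}  B3 = {1, 4, 5}  B4 = {2, 4, 5}  B5 = {0, 2, 4}
Tree: B1–B2, B2–B3, B3–B4, B4–B5
Every bag has size at most 3, so the width is 3 − 1 = 2 and tw(G) ≤ 2. For the lower bound, G contains the cycle 4–3–6–1–5–2–0–4, so G is not a forest; only forests have treewidth ≤ 1, hence tw(G) ≥ 2. Combining the bounds, tw(G) = 2.

2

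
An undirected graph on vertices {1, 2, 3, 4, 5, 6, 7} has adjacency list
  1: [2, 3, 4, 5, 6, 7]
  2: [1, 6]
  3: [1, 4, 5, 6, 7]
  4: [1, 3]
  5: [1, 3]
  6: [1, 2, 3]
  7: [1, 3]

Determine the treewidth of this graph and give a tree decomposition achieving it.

Treewidth 2.
One such decomposition:
Bags: B1 = {1, 3, 7}  B2 = {1, 3, 6}  B3 = {1, 2, 6}  B4 = {1, 3, 4}  B5 = {1, 3, 5}
Tree: B1–B2, B2–B3, B1–B4, B4–B5

Every bag has size at most 3, so the width is 3 − 1 = 2 and tw(G) ≤ 2. Conversely, {1, 2, 6} is a clique of size 3, and the vertices of any clique must share a bag in every tree decomposition; so some bag has ≥ 3 vertices and tw(G) ≥ 2. The upper and lower bounds meet at 2, so that is the treewidth.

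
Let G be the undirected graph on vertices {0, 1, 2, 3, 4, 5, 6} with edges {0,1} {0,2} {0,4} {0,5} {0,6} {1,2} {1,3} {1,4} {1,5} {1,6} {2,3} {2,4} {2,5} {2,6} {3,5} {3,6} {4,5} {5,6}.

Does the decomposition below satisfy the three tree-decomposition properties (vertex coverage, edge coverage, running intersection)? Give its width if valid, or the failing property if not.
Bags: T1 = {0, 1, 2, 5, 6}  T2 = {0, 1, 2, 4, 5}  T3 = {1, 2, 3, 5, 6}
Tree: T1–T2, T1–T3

Vertex coverage: the bags together contain {0, 1, 2, 3, 4, 5, 6}, the full vertex set. Edge coverage: each edge of G has both endpoints in at least one bag. Running intersection: for every vertex, the bags containing it form a connected subtree. All three properties hold, so this is a valid tree decomposition of width max|bag| − 1 = 4, and hence tw(G) ≤ 4.

Yes; width 4.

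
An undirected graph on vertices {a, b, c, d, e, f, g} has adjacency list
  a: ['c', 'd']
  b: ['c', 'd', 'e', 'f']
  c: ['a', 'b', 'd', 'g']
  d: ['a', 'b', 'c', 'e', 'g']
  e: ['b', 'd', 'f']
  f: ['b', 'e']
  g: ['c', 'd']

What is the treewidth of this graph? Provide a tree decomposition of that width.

The largest bag has 3 vertices, giving width 2; this decomposition certifies tw(G) ≤ 2. On the other hand G contains the 3-clique {b, d, e}. A clique must lie in a single bag of any decomposition, so no decomposition can have width below 2. The upper and lower bounds meet at 2, so that is the treewidth.

Treewidth 2.
One optimal decomposition is:
Bags: B1 = {b, d, e}  B2 = {b, c, d}  B3 = {b, e, f}  B4 = {a, c, d}  B5 = {c, d, g}
Tree: B1–B2, B1–B3, B2–B4, B2–B5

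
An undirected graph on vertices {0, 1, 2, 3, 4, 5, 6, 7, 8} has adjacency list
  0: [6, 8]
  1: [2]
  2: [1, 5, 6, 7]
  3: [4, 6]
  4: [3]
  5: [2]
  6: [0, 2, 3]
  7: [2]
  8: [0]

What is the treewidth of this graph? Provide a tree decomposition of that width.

Treewidth 1.
Bags: B1 = {0, 6}  B2 = {0, 8}  B3 = {3, 6}  B4 = {3, 4}  B5 = {2, 6}  B6 = {1, 2}  B7 = {2, 7}  B8 = {2, 5}
Tree: B1–B2, B1–B3, B3–B4, B3–B5, B5–B6, B5–B7, B6–B8

Every bag has size at most 2, so the width is 2 − 1 = 1 and tw(G) ≤ 1. G has an edge, so its treewidth is at least 1. Hence tw(G) = 1 exactly.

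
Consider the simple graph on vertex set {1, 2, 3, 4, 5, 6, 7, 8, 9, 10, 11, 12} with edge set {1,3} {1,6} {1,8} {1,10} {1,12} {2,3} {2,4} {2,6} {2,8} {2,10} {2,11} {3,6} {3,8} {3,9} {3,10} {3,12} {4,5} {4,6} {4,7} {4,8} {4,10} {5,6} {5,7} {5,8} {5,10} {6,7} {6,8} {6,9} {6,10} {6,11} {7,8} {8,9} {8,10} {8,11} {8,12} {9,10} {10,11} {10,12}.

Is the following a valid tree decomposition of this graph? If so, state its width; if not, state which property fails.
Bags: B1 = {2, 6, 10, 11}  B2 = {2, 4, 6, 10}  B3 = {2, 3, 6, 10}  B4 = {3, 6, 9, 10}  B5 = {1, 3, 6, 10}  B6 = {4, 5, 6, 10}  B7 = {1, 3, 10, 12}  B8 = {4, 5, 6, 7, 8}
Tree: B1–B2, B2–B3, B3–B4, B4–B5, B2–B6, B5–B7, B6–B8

A tree decomposition must satisfy three properties: every vertex lies in some bag; for every edge, both endpoints lie together in some bag; and for every vertex, the bags containing it form a connected subtree. Here edge (8,10) lies in no bag, so the decomposition is invalid.

No — edge (8,10) lies in no bag.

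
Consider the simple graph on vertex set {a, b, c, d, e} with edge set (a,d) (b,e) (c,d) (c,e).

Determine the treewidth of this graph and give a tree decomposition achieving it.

Every bag has size at most 2, so the width is 2 − 1 = 1 and tw(G) ≤ 1. Any graph with an edge has treewidth ≥ 1, and G has the edge a–d. Therefore the treewidth is 1.

Treewidth 1.
One such decomposition:
Bags: B1 = {a, d}  B2 = {c, d}  B3 = {c, e}  B4 = {b, e}
Tree: B1–B2, B2–B3, B3–B4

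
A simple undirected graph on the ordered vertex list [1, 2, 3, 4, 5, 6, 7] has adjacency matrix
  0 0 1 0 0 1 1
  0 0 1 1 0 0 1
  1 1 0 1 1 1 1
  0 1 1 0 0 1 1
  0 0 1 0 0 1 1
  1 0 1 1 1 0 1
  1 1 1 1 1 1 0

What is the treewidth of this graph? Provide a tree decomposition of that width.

Treewidth 3.
One optimal decomposition is:
Bags: B1 = {3, 4, 6, 7}  B2 = {2, 3, 4, 7}  B3 = {1, 3, 6, 7}  B4 = {3, 5, 6, 7}
Tree: B1–B2, B1–B3, B1–B4

Every bag has size at most 4, so the width is 4 − 1 = 3 and tw(G) ≤ 3. On the other hand G contains the 4-clique {2, 3, 4, 7}. A clique must lie in a single bag of any decomposition, so no decomposition can have width below 3. Therefore the treewidth is 3.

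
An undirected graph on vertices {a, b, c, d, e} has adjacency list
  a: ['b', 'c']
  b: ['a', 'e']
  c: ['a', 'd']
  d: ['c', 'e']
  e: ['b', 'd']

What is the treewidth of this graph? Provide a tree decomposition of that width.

Every bag has size at most 3, so the width is 3 − 1 = 2 and tw(G) ≤ 2. The edges a–b–e–d–c–a form a cycle, so G is not a tree and its treewidth is at least 2. The upper and lower bounds meet at 2, so that is the treewidth.

Treewidth 2.
Bags: B1 = {a, b, e}  B2 = {a, d, e}  B3 = {a, c, d}
Tree: B1–B2, B2–B3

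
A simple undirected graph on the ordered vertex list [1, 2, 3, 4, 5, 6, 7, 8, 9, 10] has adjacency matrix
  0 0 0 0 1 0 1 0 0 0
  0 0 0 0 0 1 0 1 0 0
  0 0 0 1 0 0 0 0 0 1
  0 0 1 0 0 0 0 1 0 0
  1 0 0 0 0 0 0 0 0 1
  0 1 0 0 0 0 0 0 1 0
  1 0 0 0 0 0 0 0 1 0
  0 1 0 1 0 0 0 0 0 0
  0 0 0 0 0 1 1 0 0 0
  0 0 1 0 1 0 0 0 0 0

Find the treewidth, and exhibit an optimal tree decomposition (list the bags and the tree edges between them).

Treewidth 2.
Bags: B1 = {3, 4, 10}  B2 = {4, 8, 10}  B3 = {2, 8, 10}  B4 = {2, 6, 10}  B5 = {6, 9, 10}  B6 = {7, 9, 10}  B7 = {1, 7, 10}  B8 = {1, 5, 10}
Tree: B1–B2, B2–B3, B3–B4, B4–B5, B5–B6, B6–B7, B7–B8

Every bag has size at most 3, so the width is 3 − 1 = 2 and tw(G) ≤ 2. Since 10–3–4–8–2–6–9–7–1–5–10 is a cycle in G, G is not acyclic. Forests are exactly the graphs of treewidth ≤ 1, so tw(G) ≥ 2. Therefore the treewidth is 2.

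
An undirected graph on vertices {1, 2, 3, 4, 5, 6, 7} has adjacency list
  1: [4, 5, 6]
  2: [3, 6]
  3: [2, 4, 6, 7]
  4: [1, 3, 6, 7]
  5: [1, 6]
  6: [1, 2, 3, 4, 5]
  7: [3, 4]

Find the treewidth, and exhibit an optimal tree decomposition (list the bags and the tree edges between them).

Treewidth 2.
One optimal decomposition is:
Bags: B1 = {3, 4, 6}  B2 = {3, 4, 7}  B3 = {2, 3, 6}  B4 = {1, 4, 6}  B5 = {1, 5, 6}
Tree: B1–B2, B1–B3, B1–B4, B4–B5

Every bag has size at most 3, so the width is 3 − 1 = 2 and tw(G) ≤ 2. Conversely, {1, 4, 6} is a clique of size 3, and the vertices of any clique must share a bag in every tree decomposition; so some bag has ≥ 3 vertices and tw(G) ≥ 2. Hence tw(G) = 2 exactly.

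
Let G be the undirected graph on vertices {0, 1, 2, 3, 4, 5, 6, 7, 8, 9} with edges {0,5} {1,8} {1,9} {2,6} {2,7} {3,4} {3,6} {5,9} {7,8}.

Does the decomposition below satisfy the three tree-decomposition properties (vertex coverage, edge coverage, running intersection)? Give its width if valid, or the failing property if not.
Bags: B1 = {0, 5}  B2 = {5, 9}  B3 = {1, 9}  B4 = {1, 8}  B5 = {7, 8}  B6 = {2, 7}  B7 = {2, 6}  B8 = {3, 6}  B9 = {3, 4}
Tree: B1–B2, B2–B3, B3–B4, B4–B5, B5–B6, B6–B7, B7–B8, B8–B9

Every vertex of G appears in some bag (union = {0, 1, 2, 3, 4, 5, 6, 7, 8, 9}); every edge is covered by a bag; and for each vertex v the set of bags containing v is connected in the bag tree. The decomposition is therefore valid. The largest bag has 2 vertices, so the width is 1.

Yes; width 1.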